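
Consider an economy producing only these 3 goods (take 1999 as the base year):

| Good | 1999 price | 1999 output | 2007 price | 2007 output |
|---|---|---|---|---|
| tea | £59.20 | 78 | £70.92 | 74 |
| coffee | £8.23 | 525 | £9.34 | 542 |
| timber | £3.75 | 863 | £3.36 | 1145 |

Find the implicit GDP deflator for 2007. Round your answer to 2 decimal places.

Nominal GDP 2007 = 70.92·74 + 9.34·542 + 3.36·1145 = 14157.56.
Real GDP 2007 (at 1999 prices) = 59.20·74 + 8.23·542 + 3.75·1145 = 13135.21.
Deflator = Nominal/Real × 100 = 14157.56/13135.21 × 100 = 107.783.

107.78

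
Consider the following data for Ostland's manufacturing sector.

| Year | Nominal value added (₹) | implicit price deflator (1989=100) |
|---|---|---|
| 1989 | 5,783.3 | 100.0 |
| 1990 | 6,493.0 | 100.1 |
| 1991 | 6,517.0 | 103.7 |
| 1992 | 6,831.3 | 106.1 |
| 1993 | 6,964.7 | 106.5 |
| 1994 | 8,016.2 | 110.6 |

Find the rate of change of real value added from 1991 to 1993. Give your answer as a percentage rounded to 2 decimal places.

Real value added 1991 = 6517.0/1.037 = 6284.47.
Real value added 1993 = 6964.7/1.065 = 6539.62.
Change = 6539.62/6284.47 − 1 = 0.0406.

4.06%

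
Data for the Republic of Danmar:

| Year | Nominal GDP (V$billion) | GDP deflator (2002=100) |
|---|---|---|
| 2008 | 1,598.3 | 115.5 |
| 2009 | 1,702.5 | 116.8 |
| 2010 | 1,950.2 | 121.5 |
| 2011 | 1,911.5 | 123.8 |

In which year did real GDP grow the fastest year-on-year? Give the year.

2010

2009: real = 1702.5/1.168 = 1457.62; growth vs 2008 (1383.81) = 5.33%.
2010: real = 1950.2/1.215 = 1605.10; growth vs 2009 (1457.62) = 10.12%.
2011: real = 1911.5/1.238 = 1544.02; growth vs 2010 (1605.10) = -3.81%.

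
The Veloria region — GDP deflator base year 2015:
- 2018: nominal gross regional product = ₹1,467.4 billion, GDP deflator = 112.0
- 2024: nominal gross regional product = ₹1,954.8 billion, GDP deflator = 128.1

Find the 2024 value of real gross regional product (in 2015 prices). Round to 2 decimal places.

₹1,526.00 billion

Real gross regional product = Nominal / (GDP deflator/100) = 1954.8 / 1.281 = 1526.00.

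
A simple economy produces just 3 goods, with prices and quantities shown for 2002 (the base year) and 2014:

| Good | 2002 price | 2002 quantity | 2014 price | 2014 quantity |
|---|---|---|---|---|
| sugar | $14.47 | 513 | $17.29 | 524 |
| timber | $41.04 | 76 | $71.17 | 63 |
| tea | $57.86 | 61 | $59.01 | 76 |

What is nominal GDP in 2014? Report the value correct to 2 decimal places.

Nominal GDP 2014 = Σ (p_2014 × q_2014) = 17.29·524 + 71.17·63 + 59.01·76 = 18028.43.

$18028.43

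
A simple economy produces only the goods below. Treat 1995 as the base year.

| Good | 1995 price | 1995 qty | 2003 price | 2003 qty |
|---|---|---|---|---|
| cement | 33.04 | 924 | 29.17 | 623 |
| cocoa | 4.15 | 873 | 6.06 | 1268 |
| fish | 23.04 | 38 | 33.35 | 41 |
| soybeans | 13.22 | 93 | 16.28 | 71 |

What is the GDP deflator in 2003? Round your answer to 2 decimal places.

Nominal GDP 2003 = 29.17·623 + 6.06·1268 + 33.35·41 + 16.28·71 = 28380.22.
Real GDP 2003 (at 1995 prices) = 33.04·623 + 4.15·1268 + 23.04·41 + 13.22·71 = 27729.38.
Deflator = Nominal/Real × 100 = 28380.22/27729.38 × 100 = 102.347.

102.35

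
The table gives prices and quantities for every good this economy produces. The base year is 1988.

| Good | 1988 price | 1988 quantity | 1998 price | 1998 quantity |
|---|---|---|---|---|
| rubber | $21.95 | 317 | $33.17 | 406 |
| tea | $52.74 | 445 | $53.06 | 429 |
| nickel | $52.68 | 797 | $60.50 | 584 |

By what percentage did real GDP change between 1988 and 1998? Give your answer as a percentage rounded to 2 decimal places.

Real GDP 1988 = Nominal GDP 1988 = 21.95·317 + 52.74·445 + 52.68·797 = 72413.41.
Real GDP 1998 (at 1988 prices) = 21.95·406 + 52.74·429 + 52.68·584 = 62302.28.
Real growth = 62302.28/72413.41 − 1 = -0.1396.

-13.96%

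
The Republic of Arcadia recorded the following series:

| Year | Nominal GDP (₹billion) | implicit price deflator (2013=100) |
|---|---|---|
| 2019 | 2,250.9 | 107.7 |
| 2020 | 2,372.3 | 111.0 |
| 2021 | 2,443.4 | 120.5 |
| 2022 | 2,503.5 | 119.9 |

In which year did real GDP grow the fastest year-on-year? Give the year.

2020: real = 2372.3/1.110 = 2137.21; growth vs 2019 (2089.97) = 2.26%.
2021: real = 2443.4/1.205 = 2027.72; growth vs 2020 (2137.21) = -5.12%.
2022: real = 2503.5/1.199 = 2087.99; growth vs 2021 (2027.72) = 2.97%.

2022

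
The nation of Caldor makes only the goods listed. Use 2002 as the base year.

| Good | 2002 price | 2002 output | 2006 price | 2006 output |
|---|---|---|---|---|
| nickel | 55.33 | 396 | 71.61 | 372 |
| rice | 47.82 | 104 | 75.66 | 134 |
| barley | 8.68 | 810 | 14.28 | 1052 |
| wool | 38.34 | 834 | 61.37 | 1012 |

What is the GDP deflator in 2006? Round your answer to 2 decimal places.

152.03

Nominal GDP 2006 = 71.61·372 + 75.66·134 + 14.28·1052 + 61.37·1012 = 113906.36.
Real GDP 2006 (at 2002 prices) = 55.33·372 + 47.82·134 + 8.68·1052 + 38.34·1012 = 74922.08.
Deflator = Nominal/Real × 100 = 113906.36/74922.08 × 100 = 152.033.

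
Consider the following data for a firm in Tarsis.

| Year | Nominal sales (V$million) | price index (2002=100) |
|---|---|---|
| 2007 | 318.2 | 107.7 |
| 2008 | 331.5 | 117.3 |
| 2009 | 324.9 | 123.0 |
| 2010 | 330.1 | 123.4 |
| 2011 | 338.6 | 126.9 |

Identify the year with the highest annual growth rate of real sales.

2010

2008: real = 331.5/1.173 = 282.61; growth vs 2007 (295.45) = -4.35%.
2009: real = 324.9/1.230 = 264.15; growth vs 2008 (282.61) = -6.53%.
2010: real = 330.1/1.234 = 267.50; growth vs 2009 (264.15) = 1.27%.
2011: real = 338.6/1.269 = 266.82; growth vs 2010 (267.50) = -0.25%.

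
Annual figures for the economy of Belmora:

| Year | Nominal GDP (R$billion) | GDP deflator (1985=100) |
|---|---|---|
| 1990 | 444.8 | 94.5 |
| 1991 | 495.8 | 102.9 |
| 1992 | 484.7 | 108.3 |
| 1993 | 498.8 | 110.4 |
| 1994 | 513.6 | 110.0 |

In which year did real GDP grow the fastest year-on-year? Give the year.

1994

1991: real = 495.8/1.029 = 481.83; growth vs 1990 (470.69) = 2.37%.
1992: real = 484.7/1.083 = 447.55; growth vs 1991 (481.83) = -7.11%.
1993: real = 498.8/1.104 = 451.81; growth vs 1992 (447.55) = 0.95%.
1994: real = 513.6/1.100 = 466.91; growth vs 1993 (451.81) = 3.34%.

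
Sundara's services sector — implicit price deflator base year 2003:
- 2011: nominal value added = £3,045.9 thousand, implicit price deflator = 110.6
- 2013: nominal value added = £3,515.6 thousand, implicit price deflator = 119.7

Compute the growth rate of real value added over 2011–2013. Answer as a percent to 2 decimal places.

Real value added 2011 = 3045.9 / 1.106 = 2753.98.
Real value added 2013 = 3515.6 / 1.197 = 2937.01.
Real growth = 2937.01 / 2753.98 − 1 = 0.0665.

6.65%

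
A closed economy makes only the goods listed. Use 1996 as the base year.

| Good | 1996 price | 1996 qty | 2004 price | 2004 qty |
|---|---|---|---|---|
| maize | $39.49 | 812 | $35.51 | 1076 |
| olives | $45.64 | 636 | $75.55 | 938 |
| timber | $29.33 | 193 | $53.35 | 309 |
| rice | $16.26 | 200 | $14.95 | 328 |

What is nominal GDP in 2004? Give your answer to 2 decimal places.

$130463.41

Nominal GDP 2004 = Σ (p_2004 × q_2004) = 35.51·1076 + 75.55·938 + 53.35·309 + 14.95·328 = 130463.41.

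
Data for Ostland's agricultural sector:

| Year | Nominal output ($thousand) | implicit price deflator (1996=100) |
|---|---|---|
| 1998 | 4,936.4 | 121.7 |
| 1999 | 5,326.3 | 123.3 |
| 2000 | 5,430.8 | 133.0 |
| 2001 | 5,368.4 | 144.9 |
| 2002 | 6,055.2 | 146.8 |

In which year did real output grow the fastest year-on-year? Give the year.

1999: real = 5326.3/1.233 = 4319.79; growth vs 1998 (4056.20) = 6.50%.
2000: real = 5430.8/1.330 = 4083.31; growth vs 1999 (4319.79) = -5.47%.
2001: real = 5368.4/1.449 = 3704.90; growth vs 2000 (4083.31) = -9.27%.
2002: real = 6055.2/1.468 = 4124.80; growth vs 2001 (3704.90) = 11.33%.

2002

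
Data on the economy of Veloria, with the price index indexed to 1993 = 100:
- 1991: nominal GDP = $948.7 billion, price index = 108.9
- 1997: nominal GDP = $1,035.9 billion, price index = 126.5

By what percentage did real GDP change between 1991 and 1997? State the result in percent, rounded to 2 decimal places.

-6.00%

Real GDP 1991 = 948.7 / 1.089 = 871.17.
Real GDP 1997 = 1035.9 / 1.265 = 818.89.
Real growth = 818.89 / 871.17 − 1 = -0.0600.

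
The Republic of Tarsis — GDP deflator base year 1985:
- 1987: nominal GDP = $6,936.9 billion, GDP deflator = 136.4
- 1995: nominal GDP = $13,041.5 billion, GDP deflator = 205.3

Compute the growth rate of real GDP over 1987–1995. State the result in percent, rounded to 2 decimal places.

24.91%

Deflate each year: 1987 → 6936.9/1.364 = 5085.70; 1995 → 13041.5/2.053 = 6352.41.
So real GDP changed by 6352.41/5085.70 − 1 = 0.2491, i.e. 24.91%.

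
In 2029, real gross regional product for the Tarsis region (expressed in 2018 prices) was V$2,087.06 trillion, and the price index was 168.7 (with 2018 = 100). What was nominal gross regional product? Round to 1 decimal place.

V$3,520.9 trillion

Nominal gross regional product = Real × (price index/100) = 2087.06 × 1.687 = 3520.87.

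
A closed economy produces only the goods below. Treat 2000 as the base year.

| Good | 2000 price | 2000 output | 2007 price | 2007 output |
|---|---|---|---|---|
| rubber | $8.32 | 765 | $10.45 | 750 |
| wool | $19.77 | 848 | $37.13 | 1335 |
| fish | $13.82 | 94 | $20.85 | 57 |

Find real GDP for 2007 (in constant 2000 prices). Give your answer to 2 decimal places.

$33420.69

Real GDP 2007 = Σ (p_2000 × q_2007) = 8.32·750 + 19.77·1335 + 13.82·57 = 33420.69.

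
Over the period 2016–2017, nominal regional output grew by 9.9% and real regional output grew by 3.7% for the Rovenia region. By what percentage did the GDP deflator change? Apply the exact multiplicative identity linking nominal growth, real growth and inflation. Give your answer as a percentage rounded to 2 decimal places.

5.98%

(1 + g_nom) = (1 + g_real)(1 + π), so π = 1.0990 / 1.0370 − 1 = 0.05979.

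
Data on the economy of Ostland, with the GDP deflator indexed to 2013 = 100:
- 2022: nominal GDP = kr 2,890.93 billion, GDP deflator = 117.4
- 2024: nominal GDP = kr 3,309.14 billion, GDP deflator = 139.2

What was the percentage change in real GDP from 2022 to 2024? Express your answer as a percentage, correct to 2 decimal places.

Deflate each year: 2022 → 2890.93/1.174 = 2462.46; 2024 → 3309.14/1.392 = 2377.26.
So real GDP changed by 2377.26/2462.46 − 1 = -0.0346, i.e. -3.46%.

-3.46%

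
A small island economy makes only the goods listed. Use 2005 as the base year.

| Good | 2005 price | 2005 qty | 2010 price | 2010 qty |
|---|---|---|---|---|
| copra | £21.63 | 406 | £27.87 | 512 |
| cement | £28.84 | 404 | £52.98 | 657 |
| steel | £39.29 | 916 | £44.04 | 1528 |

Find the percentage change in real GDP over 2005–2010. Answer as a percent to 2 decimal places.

59.61%

Real GDP 2005 = Nominal GDP 2005 = 21.63·406 + 28.84·404 + 39.29·916 = 56422.78.
Real GDP 2010 (at 2005 prices) = 21.63·512 + 28.84·657 + 39.29·1528 = 90057.56.
Real growth = 90057.56/56422.78 − 1 = 0.5961.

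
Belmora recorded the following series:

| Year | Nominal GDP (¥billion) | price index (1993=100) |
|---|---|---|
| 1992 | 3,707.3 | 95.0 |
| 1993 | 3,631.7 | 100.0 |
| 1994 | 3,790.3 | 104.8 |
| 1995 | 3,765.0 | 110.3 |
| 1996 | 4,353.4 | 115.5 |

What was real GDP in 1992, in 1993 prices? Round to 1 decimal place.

Real GDP 1992 = 3707.3 / 0.950 = 3902.42.

¥3,902.4 billion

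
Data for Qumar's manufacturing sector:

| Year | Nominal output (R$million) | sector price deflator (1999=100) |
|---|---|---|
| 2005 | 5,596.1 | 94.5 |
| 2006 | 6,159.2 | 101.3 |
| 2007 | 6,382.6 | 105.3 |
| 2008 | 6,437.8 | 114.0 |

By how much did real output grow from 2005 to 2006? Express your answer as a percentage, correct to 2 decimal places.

2.67%

Real output 2005 = 5596.1/0.945 = 5921.80.
Real output 2006 = 6159.2/1.013 = 6080.16.
Change = 6080.16/5921.80 − 1 = 0.0267.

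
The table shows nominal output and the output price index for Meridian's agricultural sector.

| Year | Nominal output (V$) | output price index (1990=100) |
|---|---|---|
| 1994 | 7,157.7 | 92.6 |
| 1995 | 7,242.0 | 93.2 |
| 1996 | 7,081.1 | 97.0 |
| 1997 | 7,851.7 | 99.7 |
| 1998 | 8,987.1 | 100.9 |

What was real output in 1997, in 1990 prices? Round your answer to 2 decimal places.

Real output 1997 = 7851.7 / 0.997 = 7875.33.

V$7,875.33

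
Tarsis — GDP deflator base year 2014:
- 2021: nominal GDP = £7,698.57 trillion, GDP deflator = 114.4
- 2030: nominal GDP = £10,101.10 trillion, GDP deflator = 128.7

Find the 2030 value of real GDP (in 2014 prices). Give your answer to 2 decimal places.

Real GDP = Nominal / (GDP deflator/100) = 10101.10 / 1.287 = 7848.56.

£7,848.56 trillion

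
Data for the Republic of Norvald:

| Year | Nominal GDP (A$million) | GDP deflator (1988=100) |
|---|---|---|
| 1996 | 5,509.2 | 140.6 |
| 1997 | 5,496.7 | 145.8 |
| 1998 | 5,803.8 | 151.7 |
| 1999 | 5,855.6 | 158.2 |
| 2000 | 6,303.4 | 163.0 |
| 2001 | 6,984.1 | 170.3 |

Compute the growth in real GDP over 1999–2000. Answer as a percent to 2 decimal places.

4.48%

Real GDP 1999 = 5855.6/1.582 = 3701.39.
Real GDP 2000 = 6303.4/1.630 = 3867.12.
Change = 3867.12/3701.39 − 1 = 0.0448.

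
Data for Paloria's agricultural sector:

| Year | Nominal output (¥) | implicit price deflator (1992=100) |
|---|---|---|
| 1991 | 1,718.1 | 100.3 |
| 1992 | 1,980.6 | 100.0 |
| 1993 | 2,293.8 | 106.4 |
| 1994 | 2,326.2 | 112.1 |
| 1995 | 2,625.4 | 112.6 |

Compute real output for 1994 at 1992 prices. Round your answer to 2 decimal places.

¥2,075.11

Real output 1994 = 2326.2 / 1.121 = 2075.11.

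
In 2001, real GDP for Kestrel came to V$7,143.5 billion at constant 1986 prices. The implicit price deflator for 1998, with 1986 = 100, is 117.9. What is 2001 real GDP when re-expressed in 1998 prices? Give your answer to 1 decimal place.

V$8,422.2 billion

Real GDP in 1998 prices = Real GDP in 1986 prices × (P_1998/P_1986) = 7143.5 × 1.179 = 8422.19.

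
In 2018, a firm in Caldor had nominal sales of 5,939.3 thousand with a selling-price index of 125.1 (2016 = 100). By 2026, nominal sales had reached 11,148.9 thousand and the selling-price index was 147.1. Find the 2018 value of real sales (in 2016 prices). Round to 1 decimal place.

Real sales = Nominal / (selling-price index/100) = 5939.3 / 1.251 = 4747.64.

4,747.6 thousand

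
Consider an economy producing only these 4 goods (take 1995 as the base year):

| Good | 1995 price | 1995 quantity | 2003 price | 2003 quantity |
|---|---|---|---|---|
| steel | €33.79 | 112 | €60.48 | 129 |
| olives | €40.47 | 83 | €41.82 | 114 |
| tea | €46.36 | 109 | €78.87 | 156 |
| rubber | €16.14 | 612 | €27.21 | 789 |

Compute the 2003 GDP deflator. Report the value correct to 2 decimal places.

160.14

Nominal GDP 2003 = 60.48·129 + 41.82·114 + 78.87·156 + 27.21·789 = 46341.81.
Real GDP 2003 (at 1995 prices) = 33.79·129 + 40.47·114 + 46.36·156 + 16.14·789 = 28939.11.
Deflator = Nominal/Real × 100 = 46341.81/28939.11 × 100 = 160.136.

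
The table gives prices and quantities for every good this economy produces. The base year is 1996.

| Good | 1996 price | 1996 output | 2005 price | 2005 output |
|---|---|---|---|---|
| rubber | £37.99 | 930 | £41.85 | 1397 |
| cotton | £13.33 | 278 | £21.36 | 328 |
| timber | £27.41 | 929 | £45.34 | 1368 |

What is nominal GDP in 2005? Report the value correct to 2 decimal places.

Nominal GDP 2005 = Σ (p_2005 × q_2005) = 41.85·1397 + 21.36·328 + 45.34·1368 = 127495.65.

£127495.65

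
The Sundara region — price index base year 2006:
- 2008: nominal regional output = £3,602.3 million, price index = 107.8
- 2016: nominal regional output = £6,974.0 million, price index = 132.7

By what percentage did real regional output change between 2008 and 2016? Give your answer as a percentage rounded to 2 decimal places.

Real regional output 2008 = 3602.3 / 1.078 = 3341.65.
Real regional output 2016 = 6974.0 / 1.327 = 5255.46.
Real growth = 5255.46 / 3341.65 − 1 = 0.5727.

57.27%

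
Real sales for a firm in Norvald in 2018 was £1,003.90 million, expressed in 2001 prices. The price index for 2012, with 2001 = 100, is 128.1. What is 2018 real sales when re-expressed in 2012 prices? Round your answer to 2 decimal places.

Real sales in 2012 prices = Real sales in 2001 prices × (P_2012/P_2001) = 1003.90 × 1.281 = 1286.00.

£1,286.00 million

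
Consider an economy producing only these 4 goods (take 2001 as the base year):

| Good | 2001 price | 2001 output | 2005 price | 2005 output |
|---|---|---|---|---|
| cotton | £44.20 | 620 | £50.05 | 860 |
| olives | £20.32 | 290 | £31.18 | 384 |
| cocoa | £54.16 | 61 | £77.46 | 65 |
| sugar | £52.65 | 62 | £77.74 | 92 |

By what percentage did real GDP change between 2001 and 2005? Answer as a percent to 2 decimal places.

Real GDP 2001 = Nominal GDP 2001 = 44.20·620 + 20.32·290 + 54.16·61 + 52.65·62 = 39864.86.
Real GDP 2005 (at 2001 prices) = 44.20·860 + 20.32·384 + 54.16·65 + 52.65·92 = 54179.08.
Real growth = 54179.08/39864.86 − 1 = 0.3591.

35.91%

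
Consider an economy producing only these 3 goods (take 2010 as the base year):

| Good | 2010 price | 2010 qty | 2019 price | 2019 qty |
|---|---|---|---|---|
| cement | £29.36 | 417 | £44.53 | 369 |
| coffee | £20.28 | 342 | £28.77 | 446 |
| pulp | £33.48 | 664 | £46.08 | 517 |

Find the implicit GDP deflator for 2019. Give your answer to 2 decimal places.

Nominal GDP 2019 = 44.53·369 + 28.77·446 + 46.08·517 = 53086.35.
Real GDP 2019 (at 2010 prices) = 29.36·369 + 20.28·446 + 33.48·517 = 37187.88.
Deflator = Nominal/Real × 100 = 53086.35/37187.88 × 100 = 142.752.

142.75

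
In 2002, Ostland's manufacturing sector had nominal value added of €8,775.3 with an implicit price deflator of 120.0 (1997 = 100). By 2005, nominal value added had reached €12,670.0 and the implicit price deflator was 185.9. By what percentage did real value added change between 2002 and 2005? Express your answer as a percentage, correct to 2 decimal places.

-6.80%

Deflate each year: 2002 → 8775.3/1.200 = 7312.75; 2005 → 12670.0/1.859 = 6815.49.
So real value added changed by 6815.49/7312.75 − 1 = -0.0680, i.e. -6.80%.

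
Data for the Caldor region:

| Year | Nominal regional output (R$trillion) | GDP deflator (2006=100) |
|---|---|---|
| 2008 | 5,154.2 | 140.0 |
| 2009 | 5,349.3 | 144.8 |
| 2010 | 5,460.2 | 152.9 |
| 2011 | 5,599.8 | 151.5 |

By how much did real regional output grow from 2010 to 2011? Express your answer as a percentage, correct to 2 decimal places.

Real regional output 2010 = 5460.2/1.529 = 3571.09.
Real regional output 2011 = 5599.8/1.515 = 3696.24.
Change = 3696.24/3571.09 − 1 = 0.0350.

3.50%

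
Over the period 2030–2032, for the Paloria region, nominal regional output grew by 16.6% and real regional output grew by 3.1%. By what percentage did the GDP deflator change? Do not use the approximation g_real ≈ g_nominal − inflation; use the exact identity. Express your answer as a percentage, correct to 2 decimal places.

13.09%

(1 + g_nom) = (1 + g_real)(1 + π), so π = 1.1660 / 1.0310 − 1 = 0.13094.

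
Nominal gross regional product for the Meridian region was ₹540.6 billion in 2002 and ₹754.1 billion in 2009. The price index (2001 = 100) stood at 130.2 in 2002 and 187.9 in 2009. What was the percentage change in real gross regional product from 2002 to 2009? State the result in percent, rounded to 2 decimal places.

Deflate each year: 2002 → 540.6/1.302 = 415.21; 2009 → 754.1/1.879 = 401.33.
So real gross regional product changed by 401.33/415.21 − 1 = -0.0334, i.e. -3.34%.

-3.34%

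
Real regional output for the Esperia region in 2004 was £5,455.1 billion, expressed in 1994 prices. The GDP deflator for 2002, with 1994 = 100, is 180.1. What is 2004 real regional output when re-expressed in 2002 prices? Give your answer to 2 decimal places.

Real regional output in 2002 prices = Real regional output in 1994 prices × (P_2002/P_1994) = 5455.1 × 1.801 = 9824.64.

£9,824.64 billion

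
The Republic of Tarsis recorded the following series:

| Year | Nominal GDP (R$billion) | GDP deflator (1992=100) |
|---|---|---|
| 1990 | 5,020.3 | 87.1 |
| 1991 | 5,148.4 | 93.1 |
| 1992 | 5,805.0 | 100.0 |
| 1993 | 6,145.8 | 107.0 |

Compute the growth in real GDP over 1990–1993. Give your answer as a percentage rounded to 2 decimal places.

Real GDP 1990 = 5020.3/0.871 = 5763.83.
Real GDP 1993 = 6145.8/1.070 = 5743.74.
Change = 5743.74/5763.83 − 1 = -0.0035.

-0.35%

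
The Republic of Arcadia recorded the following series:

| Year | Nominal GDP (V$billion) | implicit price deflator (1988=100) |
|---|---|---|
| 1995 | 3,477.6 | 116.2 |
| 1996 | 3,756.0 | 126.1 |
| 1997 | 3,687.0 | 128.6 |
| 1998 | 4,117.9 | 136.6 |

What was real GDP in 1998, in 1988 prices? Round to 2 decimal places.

Real GDP 1998 = 4117.9 / 1.366 = 3014.57.

V$3,014.57 billion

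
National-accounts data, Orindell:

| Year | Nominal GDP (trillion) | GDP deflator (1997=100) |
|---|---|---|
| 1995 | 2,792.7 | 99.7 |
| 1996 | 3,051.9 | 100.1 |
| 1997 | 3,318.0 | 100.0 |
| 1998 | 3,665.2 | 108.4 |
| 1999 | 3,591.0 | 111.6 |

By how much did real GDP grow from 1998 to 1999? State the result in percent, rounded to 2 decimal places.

Real GDP 1998 = 3665.2/1.084 = 3381.18.
Real GDP 1999 = 3591.0/1.116 = 3217.74.
Change = 3217.74/3381.18 − 1 = -0.0483.

-4.83%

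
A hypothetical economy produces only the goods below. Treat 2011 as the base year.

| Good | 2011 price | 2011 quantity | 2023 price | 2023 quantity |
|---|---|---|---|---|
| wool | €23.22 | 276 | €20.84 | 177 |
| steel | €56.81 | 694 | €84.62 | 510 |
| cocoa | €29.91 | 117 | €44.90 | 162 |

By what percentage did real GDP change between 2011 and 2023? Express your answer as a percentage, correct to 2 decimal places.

-23.12%

Real GDP 2011 = Nominal GDP 2011 = 23.22·276 + 56.81·694 + 29.91·117 = 49334.33.
Real GDP 2023 (at 2011 prices) = 23.22·177 + 56.81·510 + 29.91·162 = 37928.46.
Real growth = 37928.46/49334.33 − 1 = -0.2312.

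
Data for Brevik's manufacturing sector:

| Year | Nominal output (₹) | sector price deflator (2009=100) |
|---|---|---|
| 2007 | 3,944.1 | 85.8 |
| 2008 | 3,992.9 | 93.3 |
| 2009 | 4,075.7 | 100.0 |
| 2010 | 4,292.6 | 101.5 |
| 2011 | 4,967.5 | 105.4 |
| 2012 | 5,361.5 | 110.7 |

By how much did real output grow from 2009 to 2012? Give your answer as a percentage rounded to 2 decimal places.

18.83%

Real output 2009 = 4075.7/1.000 = 4075.70.
Real output 2012 = 5361.5/1.107 = 4843.27.
Change = 4843.27/4075.70 − 1 = 0.1883.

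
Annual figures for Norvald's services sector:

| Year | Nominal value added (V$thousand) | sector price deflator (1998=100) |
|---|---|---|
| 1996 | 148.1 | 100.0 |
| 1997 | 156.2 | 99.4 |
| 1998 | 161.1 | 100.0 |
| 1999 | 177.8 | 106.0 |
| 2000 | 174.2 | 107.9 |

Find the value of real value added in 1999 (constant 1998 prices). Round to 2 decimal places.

V$167.74 thousand

Real value added 1999 = 177.8 / 1.060 = 167.74.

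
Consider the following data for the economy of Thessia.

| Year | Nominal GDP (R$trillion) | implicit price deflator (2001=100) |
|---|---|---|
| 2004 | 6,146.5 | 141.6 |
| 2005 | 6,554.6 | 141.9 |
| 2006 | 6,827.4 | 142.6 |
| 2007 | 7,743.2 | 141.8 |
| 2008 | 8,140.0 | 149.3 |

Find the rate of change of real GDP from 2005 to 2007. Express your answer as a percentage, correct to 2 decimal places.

18.22%

Real GDP 2005 = 6554.6/1.419 = 4619.17.
Real GDP 2007 = 7743.2/1.418 = 5460.65.
Change = 5460.65/4619.17 − 1 = 0.1822.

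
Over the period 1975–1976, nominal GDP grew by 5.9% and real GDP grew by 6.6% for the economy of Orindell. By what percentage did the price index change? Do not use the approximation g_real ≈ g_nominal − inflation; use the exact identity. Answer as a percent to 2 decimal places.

-0.66%

(1 + g_nom) = (1 + g_real)(1 + π), so π = 1.0590 / 1.0660 − 1 = -0.00657.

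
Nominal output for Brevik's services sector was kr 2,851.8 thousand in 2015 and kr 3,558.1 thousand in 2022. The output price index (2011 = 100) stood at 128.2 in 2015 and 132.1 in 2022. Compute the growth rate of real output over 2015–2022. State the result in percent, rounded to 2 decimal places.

21.08%

Deflate each year: 2015 → 2851.8/1.282 = 2224.49; 2022 → 3558.1/1.321 = 2693.49.
So real output changed by 2693.49/2224.49 − 1 = 0.2108, i.e. 21.08%.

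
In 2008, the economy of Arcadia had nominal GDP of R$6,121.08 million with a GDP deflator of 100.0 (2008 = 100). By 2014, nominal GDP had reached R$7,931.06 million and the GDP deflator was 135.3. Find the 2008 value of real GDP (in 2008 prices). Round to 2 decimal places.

Real GDP = Nominal / (GDP deflator/100) = 6121.08 / 1.000 = 6121.08.

R$6,121.08 million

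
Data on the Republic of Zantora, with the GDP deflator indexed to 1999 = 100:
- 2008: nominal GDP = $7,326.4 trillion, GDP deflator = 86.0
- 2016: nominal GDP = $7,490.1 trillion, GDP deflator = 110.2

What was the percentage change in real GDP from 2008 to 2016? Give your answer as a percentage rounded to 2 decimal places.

Deflate each year: 2008 → 7326.4/0.860 = 8519.07; 2016 → 7490.1/1.102 = 6796.82.
So real GDP changed by 6796.82/8519.07 − 1 = -0.2022, i.e. -20.22%.

-20.22%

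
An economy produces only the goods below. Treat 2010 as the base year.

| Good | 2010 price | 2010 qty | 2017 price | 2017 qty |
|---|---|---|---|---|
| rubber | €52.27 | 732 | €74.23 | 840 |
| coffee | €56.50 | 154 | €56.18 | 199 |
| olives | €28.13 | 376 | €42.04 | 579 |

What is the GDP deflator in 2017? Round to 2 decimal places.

137.01

Nominal GDP 2017 = 74.23·840 + 56.18·199 + 42.04·579 = 97874.18.
Real GDP 2017 (at 2010 prices) = 52.27·840 + 56.50·199 + 28.13·579 = 71437.57.
Deflator = Nominal/Real × 100 = 97874.18/71437.57 × 100 = 137.007.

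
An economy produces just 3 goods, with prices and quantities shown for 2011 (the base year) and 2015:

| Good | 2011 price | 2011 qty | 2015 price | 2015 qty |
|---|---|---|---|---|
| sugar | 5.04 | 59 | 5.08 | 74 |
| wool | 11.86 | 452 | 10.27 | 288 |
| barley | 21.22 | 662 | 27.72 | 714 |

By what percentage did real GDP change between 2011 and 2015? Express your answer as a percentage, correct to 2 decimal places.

Real GDP 2011 = Nominal GDP 2011 = 5.04·59 + 11.86·452 + 21.22·662 = 19705.72.
Real GDP 2015 (at 2011 prices) = 5.04·74 + 11.86·288 + 21.22·714 = 18939.72.
Real growth = 18939.72/19705.72 − 1 = -0.0389.

-3.89%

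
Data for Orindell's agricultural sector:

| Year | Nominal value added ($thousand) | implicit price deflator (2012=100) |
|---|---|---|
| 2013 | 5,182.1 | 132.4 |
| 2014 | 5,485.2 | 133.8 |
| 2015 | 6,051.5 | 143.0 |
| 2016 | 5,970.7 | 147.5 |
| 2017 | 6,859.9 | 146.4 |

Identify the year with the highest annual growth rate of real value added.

2014: real = 5485.2/1.338 = 4099.55; growth vs 2013 (3913.97) = 4.74%.
2015: real = 6051.5/1.430 = 4231.82; growth vs 2014 (4099.55) = 3.23%.
2016: real = 5970.7/1.475 = 4047.93; growth vs 2015 (4231.82) = -4.35%.
2017: real = 6859.9/1.464 = 4685.72; growth vs 2016 (4047.93) = 15.76%.

2017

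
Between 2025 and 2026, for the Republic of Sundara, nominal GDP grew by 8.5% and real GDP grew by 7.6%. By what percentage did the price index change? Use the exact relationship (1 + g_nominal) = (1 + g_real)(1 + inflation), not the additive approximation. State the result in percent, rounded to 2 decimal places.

(1 + g_nom) = (1 + g_real)(1 + π), so π = 1.0850 / 1.0760 − 1 = 0.00836.

0.84%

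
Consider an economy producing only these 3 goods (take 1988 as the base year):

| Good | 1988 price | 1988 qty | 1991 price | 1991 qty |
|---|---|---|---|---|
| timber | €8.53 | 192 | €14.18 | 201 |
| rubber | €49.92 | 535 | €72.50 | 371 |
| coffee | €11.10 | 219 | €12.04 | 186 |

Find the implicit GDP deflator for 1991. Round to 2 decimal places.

143.44

Nominal GDP 1991 = 14.18·201 + 72.50·371 + 12.04·186 = 31987.12.
Real GDP 1991 (at 1988 prices) = 8.53·201 + 49.92·371 + 11.10·186 = 22299.45.
Deflator = Nominal/Real × 100 = 31987.12/22299.45 × 100 = 143.444.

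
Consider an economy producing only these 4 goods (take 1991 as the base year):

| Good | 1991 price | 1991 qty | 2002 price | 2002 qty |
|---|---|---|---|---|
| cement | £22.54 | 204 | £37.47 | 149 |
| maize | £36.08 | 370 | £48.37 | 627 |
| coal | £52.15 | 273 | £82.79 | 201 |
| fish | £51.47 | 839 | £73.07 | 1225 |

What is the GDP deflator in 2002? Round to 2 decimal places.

142.76

Nominal GDP 2002 = 37.47·149 + 48.37·627 + 82.79·201 + 73.07·1225 = 142062.56.
Real GDP 2002 (at 1991 prices) = 22.54·149 + 36.08·627 + 52.15·201 + 51.47·1225 = 99513.52.
Deflator = Nominal/Real × 100 = 142062.56/99513.52 × 100 = 142.757.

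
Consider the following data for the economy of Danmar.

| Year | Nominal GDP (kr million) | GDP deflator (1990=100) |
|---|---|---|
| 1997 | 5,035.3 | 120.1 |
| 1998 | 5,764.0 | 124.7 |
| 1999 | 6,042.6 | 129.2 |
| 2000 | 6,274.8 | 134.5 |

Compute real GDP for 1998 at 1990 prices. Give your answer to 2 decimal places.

Real GDP 1998 = 5764.0 / 1.247 = 4622.29.

kr 4,622.29 million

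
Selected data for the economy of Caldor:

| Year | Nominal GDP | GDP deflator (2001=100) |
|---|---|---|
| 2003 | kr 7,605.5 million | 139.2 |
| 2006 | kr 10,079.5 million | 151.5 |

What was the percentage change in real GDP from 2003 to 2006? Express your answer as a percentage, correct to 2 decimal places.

Real GDP 2003 = 7605.5 / 1.392 = 5463.72.
Real GDP 2006 = 10079.5 / 1.515 = 6653.14.
Real growth = 6653.14 / 5463.72 − 1 = 0.2177.

21.77%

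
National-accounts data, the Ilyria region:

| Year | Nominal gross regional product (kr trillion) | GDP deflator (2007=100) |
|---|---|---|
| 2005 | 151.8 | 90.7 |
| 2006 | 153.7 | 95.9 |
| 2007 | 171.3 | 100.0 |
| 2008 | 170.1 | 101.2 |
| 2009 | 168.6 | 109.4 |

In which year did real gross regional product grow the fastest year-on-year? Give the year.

2007

2006: real = 153.7/0.959 = 160.27; growth vs 2005 (167.36) = -4.24%.
2007: real = 171.3/1.000 = 171.30; growth vs 2006 (160.27) = 6.88%.
2008: real = 170.1/1.012 = 168.08; growth vs 2007 (171.30) = -1.88%.
2009: real = 168.6/1.094 = 154.11; growth vs 2008 (168.08) = -8.31%.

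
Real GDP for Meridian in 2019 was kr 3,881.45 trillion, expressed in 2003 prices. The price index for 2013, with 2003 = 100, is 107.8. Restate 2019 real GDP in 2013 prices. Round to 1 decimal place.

kr 4,184.2 trillion

Real GDP in 2013 prices = Real GDP in 2003 prices × (P_2013/P_2003) = 3881.45 × 1.078 = 4184.20.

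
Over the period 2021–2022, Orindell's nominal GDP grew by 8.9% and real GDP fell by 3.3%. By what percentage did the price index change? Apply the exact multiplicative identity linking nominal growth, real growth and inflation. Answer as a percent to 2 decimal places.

12.62%

(1 + g_nom) = (1 + g_real)(1 + π), so π = 1.0890 / 0.9670 − 1 = 0.12616.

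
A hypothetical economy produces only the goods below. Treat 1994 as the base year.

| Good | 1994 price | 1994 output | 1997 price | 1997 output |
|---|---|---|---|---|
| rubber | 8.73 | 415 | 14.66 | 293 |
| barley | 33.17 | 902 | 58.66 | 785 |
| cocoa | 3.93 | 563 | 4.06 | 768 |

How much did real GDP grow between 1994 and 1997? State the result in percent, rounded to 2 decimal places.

-11.58%

Real GDP 1994 = Nominal GDP 1994 = 8.73·415 + 33.17·902 + 3.93·563 = 35754.88.
Real GDP 1997 (at 1994 prices) = 8.73·293 + 33.17·785 + 3.93·768 = 31614.58.
Real growth = 31614.58/35754.88 − 1 = -0.1158.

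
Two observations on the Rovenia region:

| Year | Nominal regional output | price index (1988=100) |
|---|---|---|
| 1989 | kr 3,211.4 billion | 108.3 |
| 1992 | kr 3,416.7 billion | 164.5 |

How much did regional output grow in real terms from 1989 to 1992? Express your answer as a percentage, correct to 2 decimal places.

Deflate each year: 1989 → 3211.4/1.083 = 2965.28; 1992 → 3416.7/1.645 = 2077.02.
So real regional output changed by 2077.02/2965.28 − 1 = -0.2996, i.e. -29.96%.

-29.96%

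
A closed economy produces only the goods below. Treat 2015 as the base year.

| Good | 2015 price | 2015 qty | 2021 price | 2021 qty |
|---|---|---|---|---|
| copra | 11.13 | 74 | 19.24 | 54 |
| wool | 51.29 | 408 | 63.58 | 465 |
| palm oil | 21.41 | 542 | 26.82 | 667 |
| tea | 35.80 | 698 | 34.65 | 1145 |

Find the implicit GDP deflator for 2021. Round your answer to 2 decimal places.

110.59

Nominal GDP 2021 = 19.24·54 + 63.58·465 + 26.82·667 + 34.65·1145 = 88166.85.
Real GDP 2021 (at 2015 prices) = 11.13·54 + 51.29·465 + 21.41·667 + 35.80·1145 = 79722.34.
Deflator = Nominal/Real × 100 = 88166.85/79722.34 × 100 = 110.592.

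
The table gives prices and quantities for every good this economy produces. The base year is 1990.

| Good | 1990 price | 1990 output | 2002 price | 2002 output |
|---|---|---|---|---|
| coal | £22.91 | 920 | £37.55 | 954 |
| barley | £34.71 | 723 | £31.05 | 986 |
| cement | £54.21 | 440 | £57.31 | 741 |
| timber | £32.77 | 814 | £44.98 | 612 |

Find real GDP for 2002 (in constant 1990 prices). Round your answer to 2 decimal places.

£116305.05

Real GDP 2002 = Σ (p_1990 × q_2002) = 22.91·954 + 34.71·986 + 54.21·741 + 32.77·612 = 116305.05.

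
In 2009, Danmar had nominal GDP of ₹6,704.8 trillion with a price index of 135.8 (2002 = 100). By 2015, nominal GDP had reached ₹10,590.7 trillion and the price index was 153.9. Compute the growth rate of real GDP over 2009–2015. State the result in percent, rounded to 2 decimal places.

Real GDP 2009 = 6704.8 / 1.358 = 4937.26.
Real GDP 2015 = 10590.7 / 1.539 = 6881.55.
Real growth = 6881.55 / 4937.26 − 1 = 0.3938.

39.38%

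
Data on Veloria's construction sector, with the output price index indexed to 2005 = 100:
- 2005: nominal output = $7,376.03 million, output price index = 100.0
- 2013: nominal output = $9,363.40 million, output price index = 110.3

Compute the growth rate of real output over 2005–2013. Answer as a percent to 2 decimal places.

Deflate each year: 2005 → 7376.03/1.000 = 7376.03; 2013 → 9363.40/1.103 = 8489.03.
So real output changed by 8489.03/7376.03 − 1 = 0.1509, i.e. 15.09%.

15.09%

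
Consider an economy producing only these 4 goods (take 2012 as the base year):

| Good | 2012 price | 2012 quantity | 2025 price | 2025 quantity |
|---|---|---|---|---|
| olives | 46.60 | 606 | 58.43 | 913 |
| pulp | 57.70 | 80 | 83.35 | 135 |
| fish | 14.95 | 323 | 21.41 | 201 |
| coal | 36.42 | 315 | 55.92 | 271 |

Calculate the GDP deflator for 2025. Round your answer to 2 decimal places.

132.98

Nominal GDP 2025 = 58.43·913 + 83.35·135 + 21.41·201 + 55.92·271 = 84056.57.
Real GDP 2025 (at 2012 prices) = 46.60·913 + 57.70·135 + 14.95·201 + 36.42·271 = 63210.07.
Deflator = Nominal/Real × 100 = 84056.57/63210.07 × 100 = 132.980.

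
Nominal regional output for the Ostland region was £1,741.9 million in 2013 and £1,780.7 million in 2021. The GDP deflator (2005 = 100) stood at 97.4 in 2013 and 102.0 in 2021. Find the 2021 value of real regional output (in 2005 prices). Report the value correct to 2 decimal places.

£1,745.78 million

Real regional output = Nominal / (GDP deflator/100) = 1780.7 / 1.020 = 1745.78.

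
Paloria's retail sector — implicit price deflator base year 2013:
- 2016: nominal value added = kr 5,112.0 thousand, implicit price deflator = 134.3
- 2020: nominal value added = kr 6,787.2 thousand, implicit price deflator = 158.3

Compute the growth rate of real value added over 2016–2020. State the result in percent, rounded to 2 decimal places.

12.64%

Deflate each year: 2016 → 5112.0/1.343 = 3806.40; 2020 → 6787.2/1.583 = 4287.56.
So real value added changed by 4287.56/3806.40 − 1 = 0.1264, i.e. 12.64%.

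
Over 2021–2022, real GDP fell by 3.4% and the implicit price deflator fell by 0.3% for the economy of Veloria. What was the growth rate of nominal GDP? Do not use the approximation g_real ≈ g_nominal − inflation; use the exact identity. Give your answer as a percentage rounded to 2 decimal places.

-3.69%

(1 + g_nom) = (1 + g_real)(1 + π) = 0.9660 × 0.9970 = 0.96310.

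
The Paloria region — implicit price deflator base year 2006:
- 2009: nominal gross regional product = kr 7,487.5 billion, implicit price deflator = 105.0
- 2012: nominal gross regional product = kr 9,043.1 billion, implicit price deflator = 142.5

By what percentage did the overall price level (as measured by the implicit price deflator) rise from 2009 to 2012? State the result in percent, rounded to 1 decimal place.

Price-level change = 142.5 / 105.0 − 1 = 0.3571.

35.7%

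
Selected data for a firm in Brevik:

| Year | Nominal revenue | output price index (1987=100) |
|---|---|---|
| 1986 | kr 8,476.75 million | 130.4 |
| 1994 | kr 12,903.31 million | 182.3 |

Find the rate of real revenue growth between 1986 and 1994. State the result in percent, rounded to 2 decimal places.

8.88%

Real revenue 1986 = 8476.75 / 1.304 = 6500.58.
Real revenue 1994 = 12903.31 / 1.823 = 7078.06.
Real growth = 7078.06 / 6500.58 − 1 = 0.0888.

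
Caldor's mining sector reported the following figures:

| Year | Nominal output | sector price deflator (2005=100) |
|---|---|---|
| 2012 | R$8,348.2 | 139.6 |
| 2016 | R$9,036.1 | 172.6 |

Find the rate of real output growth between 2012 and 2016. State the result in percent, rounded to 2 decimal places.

-12.45%

Real output 2012 = 8348.2 / 1.396 = 5980.09.
Real output 2016 = 9036.1 / 1.726 = 5235.28.
Real growth = 5235.28 / 5980.09 − 1 = -0.1245.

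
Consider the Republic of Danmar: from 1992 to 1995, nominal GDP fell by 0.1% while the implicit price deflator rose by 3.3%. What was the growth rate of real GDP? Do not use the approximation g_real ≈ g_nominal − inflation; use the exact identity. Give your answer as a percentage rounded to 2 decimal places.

-3.29%

(1 + g_nom) = (1 + g_real)(1 + π), so g_real = 0.9990 / 1.0330 − 1 = -0.03291.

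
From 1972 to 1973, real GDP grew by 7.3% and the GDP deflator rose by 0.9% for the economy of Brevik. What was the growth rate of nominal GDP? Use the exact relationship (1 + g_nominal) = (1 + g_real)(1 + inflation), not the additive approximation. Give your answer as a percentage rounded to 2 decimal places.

8.27%

(1 + g_nom) = (1 + g_real)(1 + π) = 1.0730 × 1.0090 = 1.08266.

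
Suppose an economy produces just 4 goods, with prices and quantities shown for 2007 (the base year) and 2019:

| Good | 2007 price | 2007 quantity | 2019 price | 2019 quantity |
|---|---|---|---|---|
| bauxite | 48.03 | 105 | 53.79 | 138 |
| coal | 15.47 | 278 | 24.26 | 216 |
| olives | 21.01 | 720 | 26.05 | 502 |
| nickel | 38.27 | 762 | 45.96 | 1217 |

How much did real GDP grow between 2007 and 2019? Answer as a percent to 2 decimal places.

25.09%

Real GDP 2007 = Nominal GDP 2007 = 48.03·105 + 15.47·278 + 21.01·720 + 38.27·762 = 53632.75.
Real GDP 2019 (at 2007 prices) = 48.03·138 + 15.47·216 + 21.01·502 + 38.27·1217 = 67091.27.
Real growth = 67091.27/53632.75 − 1 = 0.2509.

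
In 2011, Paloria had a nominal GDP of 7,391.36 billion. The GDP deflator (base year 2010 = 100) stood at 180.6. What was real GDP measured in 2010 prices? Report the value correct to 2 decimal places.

4,092.67 billion

Real GDP = Nominal / (GDP deflator/100) = 7391.36 / 1.806 = 4092.67.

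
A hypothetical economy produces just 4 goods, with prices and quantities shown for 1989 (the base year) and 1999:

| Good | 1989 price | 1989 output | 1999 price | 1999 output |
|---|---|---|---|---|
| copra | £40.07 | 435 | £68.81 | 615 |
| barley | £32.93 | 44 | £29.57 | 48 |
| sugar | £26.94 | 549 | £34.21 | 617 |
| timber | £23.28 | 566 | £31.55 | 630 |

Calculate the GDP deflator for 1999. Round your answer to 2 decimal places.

147.31

Nominal GDP 1999 = 68.81·615 + 29.57·48 + 34.21·617 + 31.55·630 = 84721.58.
Real GDP 1999 (at 1989 prices) = 40.07·615 + 32.93·48 + 26.94·617 + 23.28·630 = 57512.07.
Deflator = Nominal/Real × 100 = 84721.58/57512.07 × 100 = 147.311.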